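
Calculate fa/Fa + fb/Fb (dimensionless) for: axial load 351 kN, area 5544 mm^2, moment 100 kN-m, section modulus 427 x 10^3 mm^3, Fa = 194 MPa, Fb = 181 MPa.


f_a = P / A = 351000.0 / 5544 = 63.3117 MPa
f_b = M / S = 100000000.0 / 427000.0 = 234.192 MPa
Ratio = f_a / Fa + f_b / Fb
= 63.3117 / 194 + 234.192 / 181
= 1.6202 (dimensionless)

1.6202 (dimensionless)


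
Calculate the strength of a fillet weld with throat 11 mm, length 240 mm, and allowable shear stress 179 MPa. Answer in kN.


Strength = throat * length * allowable stress
= 11 * 240 * 179 N
= 472560 N
= 472.56 kN

472.56 kN


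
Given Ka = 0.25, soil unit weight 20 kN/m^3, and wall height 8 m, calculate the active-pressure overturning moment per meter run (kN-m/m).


Pa = 0.5 * Ka * gamma * H^2
= 0.5 * 0.25 * 20 * 8^2
= 160.0 kN/m
Arm = H / 3 = 8 / 3 = 2.6667 m
Mo = Pa * arm = Pa * H / 3 = 160.0 * 8 / 3 = 426.6667 kN-m/m

426.6667 kN-m/m


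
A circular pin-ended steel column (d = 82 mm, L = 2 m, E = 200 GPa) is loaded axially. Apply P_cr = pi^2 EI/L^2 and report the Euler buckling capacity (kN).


I = pi * d^4 / 64 = 2219347.5 mm^4
L = 2000.0 mm
P_cr = pi^2 * E * I / L^2
= 9.8696 * 200000.0 * 2219347.5 / 2000.0^2
= 1095204.09 N = 1095.2041 kN

1095.2041 kN


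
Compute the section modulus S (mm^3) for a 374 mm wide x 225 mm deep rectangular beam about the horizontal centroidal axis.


S = b * h^2 / 6
= 374 * 225^2 / 6
= 374 * 50625 / 6
= 3155625.0 mm^3

3155625.0 mm^3


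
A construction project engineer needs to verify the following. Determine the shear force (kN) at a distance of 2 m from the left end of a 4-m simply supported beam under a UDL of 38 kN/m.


R_A = w * L / 2 = 38 * 4 / 2 = 76.0 kN
V(x) = R_A - w * x = 76.0 - 38 * 2
= 0.0 kN

0.0 kN


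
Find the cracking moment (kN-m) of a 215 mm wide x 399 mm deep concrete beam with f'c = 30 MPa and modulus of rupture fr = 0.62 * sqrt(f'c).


fr = 0.62 * sqrt(30) = 0.62 * 5.4772 = 3.3959 MPa
I = 215 * 399^3 / 12 = 1138088148.75 mm^4
y_t = 199.5 mm
M_cr = fr * I / y_t = 3.3959 * 1138088148.75 / 199.5 N-mm
= 19.3725 kN-m

19.3725 kN-m


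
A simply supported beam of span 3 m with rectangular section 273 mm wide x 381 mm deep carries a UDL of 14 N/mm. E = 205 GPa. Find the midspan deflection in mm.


I = 273 * 381^3 / 12 = 1258219257.75 mm^4
L = 3000.0 mm, w = 14 N/mm, E = 205000.0 MPa
delta = 5 * w * L^4 / (384 * E * I)
= 5 * 14 * 3000.0^4 / (384 * 205000.0 * 1258219257.75)
= 0.0572 mm

0.0572 mm


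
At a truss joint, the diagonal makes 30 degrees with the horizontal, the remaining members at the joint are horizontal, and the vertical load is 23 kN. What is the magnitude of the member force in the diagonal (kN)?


At the joint, only the diagonal has a vertical component, so vertical equilibrium gives:
F * sin(30) = 23
F = 23 / sin(30)
= 23 / 0.5
= 46.0 kN

46.0 kN


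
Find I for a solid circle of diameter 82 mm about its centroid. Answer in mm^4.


r = d / 2 = 82 / 2 = 41.0 mm
I = pi * r^4 / 4 = pi * 41.0^4 / 4
= 2219347.5 mm^4

2219347.5 mm^4


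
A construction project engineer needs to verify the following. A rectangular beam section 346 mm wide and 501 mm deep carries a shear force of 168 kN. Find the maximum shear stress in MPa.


A = b * h = 346 * 501 = 173346 mm^2
V = 168 kN = 168000.0 N
tau_max = 1.5 * V / A = 1.5 * 168000.0 / 173346
= 1.4537 MPa

1.4537 MPa


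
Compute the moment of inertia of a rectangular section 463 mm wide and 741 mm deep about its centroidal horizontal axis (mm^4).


I = b * h^3 / 12
= 463 * 741^3 / 12
= 463 * 406869021 / 12
= 15698363060.25 mm^4

15698363060.25 mm^4


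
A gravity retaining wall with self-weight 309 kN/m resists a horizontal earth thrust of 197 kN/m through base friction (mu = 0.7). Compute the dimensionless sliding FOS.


Resisting force = mu * W = 0.7 * 309 = 216.3 kN/m
FOS = Resisting / Driving = 216.3 / 197
= 1.098 (dimensionless)

1.098 (dimensionless)


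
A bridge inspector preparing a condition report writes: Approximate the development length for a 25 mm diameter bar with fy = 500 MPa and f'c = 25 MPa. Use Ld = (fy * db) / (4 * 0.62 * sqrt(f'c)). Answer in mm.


Ld = (fy * db) / (4 * 0.62 * sqrt(f'c))
= (500 * 25) / (4 * 0.62 * sqrt(25))
= 12500 / 12.4
= 1008.06 mm

1008.06 mm


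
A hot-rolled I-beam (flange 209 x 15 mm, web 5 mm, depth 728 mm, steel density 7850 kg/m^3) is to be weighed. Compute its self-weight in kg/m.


A_flanges = 2 * 209 * 15 = 6270 mm^2
A_web = (728 - 2 * 15) * 5 = 3490 mm^2
A_total = 6270 + 3490 = 9760 mm^2 = 0.009760 m^2
Weight = rho * A = 7850 * 0.009760 = 76.616 kg/m

76.616 kg/m


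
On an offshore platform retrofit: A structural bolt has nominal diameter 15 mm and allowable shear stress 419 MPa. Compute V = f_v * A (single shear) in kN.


A = pi * d^2 / 4 = pi * 15^2 / 4 = 176.7146 mm^2
V = f_v * A / 1000 = 419 * 176.7146 / 1000
= 74.0434 kN

74.0434 kN


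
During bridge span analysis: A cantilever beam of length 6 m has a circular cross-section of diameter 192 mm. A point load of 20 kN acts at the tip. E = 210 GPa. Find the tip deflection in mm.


I = pi * d^4 / 64 = pi * 192^4 / 64 = 66707522.83 mm^4
L = 6000.0 mm, P = 20000.0 N, E = 210000.0 MPa
delta = P * L^3 / (3 * E * I)
= 20000.0 * 6000.0^3 / (3 * 210000.0 * 66707522.83)
= 102.7941 mm

102.7941 mm


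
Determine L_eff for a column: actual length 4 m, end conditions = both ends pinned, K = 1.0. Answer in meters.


L_eff = K * L
= 1.0 * 4
= 4.0 m

4.0 m


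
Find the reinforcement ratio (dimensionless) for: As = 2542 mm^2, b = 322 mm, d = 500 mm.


rho = As / (b * d)
= 2542 / (322 * 500)
= 2542 / 161000
= 0.015789 (dimensionless)

0.015789 (dimensionless)


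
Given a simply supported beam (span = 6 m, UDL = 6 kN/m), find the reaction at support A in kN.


Total load = w * L = 6 * 6 = 36 kN
By symmetry, each reaction R = total / 2 = 36 / 2 = 18.0 kN

18.0 kN


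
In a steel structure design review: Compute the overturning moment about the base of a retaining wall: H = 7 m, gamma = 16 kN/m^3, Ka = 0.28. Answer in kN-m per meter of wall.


Pa = 0.5 * Ka * gamma * H^2
= 0.5 * 0.28 * 16 * 7^2
= 109.76 kN/m
Arm = H / 3 = 7 / 3 = 2.3333 m
Mo = Pa * arm = Pa * H / 3 = 109.76 * 7 / 3 = 256.1067 kN-m/m

256.1067 kN-m/m


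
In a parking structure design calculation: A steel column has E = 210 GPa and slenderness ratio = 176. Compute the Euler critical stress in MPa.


sigma_cr = pi^2 * E / lambda^2
= 9.8696 * 210000.0 / 176^2
= 9.8696 * 210000.0 / 30976
= 66.9104 MPa

66.9104 MPa


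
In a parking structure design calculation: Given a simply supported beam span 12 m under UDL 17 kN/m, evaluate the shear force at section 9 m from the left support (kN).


R_A = w * L / 2 = 17 * 12 / 2 = 102.0 kN
V(x) = R_A - w * x = 102.0 - 17 * 9
= -51.0 kN

-51.0 kN


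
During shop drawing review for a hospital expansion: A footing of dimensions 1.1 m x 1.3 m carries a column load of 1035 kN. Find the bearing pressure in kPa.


A = 1.1 * 1.3 = 1.43 m^2
q = P / A = 1035 / 1.43
= 723.7762 kPa

723.7762 kPa


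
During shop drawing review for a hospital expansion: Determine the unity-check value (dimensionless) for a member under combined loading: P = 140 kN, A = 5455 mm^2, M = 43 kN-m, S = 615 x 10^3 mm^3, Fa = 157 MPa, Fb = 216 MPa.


f_a = P / A = 140000.0 / 5455 = 25.6645 MPa
f_b = M / S = 43000000.0 / 615000.0 = 69.9187 MPa
Ratio = f_a / Fa + f_b / Fb
= 25.6645 / 157 + 69.9187 / 216
= 0.4872 (dimensionless)

0.4872 (dimensionless)


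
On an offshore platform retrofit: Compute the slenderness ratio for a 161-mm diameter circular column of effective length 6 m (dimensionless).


Radius of gyration r = d / 4 = 161 / 4 = 40.25 mm
L_eff = 6000.0 mm
Slenderness ratio = L / r = 6000.0 / 40.25 = 149.07 (dimensionless)

149.07 (dimensionless)


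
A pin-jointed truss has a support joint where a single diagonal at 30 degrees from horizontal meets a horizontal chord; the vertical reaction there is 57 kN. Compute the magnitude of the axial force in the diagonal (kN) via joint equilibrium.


At the joint, only the diagonal has a vertical component, so vertical equilibrium gives:
F * sin(30) = 57
F = 57 / sin(30)
= 57 / 0.5
= 114.0 kN

114.0 kN


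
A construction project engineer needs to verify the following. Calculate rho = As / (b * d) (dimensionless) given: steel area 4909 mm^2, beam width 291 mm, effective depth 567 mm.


rho = As / (b * d)
= 4909 / (291 * 567)
= 4909 / 164997
= 0.029752 (dimensionless)

0.029752 (dimensionless)


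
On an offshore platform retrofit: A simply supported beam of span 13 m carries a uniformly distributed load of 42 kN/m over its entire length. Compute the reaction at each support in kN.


Total load = w * L = 42 * 13 = 546 kN
By symmetry, each reaction R = total / 2 = 546 / 2 = 273.0 kN

273.0 kN


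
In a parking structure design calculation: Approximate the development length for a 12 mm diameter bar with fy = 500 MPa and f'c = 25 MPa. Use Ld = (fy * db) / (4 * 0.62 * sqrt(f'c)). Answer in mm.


Ld = (fy * db) / (4 * 0.62 * sqrt(f'c))
= (500 * 12) / (4 * 0.62 * sqrt(25))
= 6000 / 12.4
= 483.87 mm

483.87 mm


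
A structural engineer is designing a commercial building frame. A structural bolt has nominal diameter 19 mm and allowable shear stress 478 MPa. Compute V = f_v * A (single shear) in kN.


A = pi * d^2 / 4 = pi * 19^2 / 4 = 283.5287 mm^2
V = f_v * A / 1000 = 478 * 283.5287 / 1000
= 135.5267 kN

135.5267 kN


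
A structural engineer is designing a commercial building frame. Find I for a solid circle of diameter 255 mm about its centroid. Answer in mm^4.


r = d / 2 = 255 / 2 = 127.5 mm
I = pi * r^4 / 4 = pi * 127.5^4 / 4
= 207553767.2 mm^4

207553767.2 mm^4


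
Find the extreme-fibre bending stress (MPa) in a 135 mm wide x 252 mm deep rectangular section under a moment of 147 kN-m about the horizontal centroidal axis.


I = b * h^3 / 12 = 135 * 252^3 / 12 = 180033840.0 mm^4
y = h / 2 = 252 / 2 = 126.0 mm
M = 147 kN-m = 147000000.0 N-mm
sigma = M * y / I = 147000000.0 * 126.0 / 180033840.0
= 102.88 MPa

102.88 MPa


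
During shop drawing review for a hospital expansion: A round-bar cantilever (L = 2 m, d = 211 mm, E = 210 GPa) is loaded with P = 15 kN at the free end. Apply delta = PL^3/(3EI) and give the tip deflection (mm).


I = pi * d^4 / 64 = pi * 211^4 / 64 = 97297060.54 mm^4
L = 2000.0 mm, P = 15000.0 N, E = 210000.0 MPa
delta = P * L^3 / (3 * E * I)
= 15000.0 * 2000.0^3 / (3 * 210000.0 * 97297060.54)
= 1.9577 mm

1.9577 mm


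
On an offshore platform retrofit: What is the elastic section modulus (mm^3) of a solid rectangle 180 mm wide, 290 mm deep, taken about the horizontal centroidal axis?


S = b * h^2 / 6
= 180 * 290^2 / 6
= 180 * 84100 / 6
= 2523000.0 mm^3

2523000.0 mm^3


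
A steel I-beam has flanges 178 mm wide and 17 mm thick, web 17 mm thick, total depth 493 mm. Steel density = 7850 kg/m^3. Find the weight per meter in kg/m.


A_flanges = 2 * 178 * 17 = 6052 mm^2
A_web = (493 - 2 * 17) * 17 = 7803 mm^2
A_total = 6052 + 7803 = 13855 mm^2 = 0.013855 m^2
Weight = rho * A = 7850 * 0.013855 = 108.7618 kg/m

108.7618 kg/m


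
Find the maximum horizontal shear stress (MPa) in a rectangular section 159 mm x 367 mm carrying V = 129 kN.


A = b * h = 159 * 367 = 58353 mm^2
V = 129 kN = 129000.0 N
tau_max = 1.5 * V / A = 1.5 * 129000.0 / 58353
= 3.316 MPa

3.316 MPa


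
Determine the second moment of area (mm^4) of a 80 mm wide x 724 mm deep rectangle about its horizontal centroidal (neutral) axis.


I = b * h^3 / 12
= 80 * 724^3 / 12
= 80 * 379503424 / 12
= 2530022826.67 mm^4

2530022826.67 mm^4


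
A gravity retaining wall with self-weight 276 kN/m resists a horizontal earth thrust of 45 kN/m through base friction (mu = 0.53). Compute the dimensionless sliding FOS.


Resisting force = mu * W = 0.53 * 276 = 146.28 kN/m
FOS = Resisting / Driving = 146.28 / 45
= 3.2507 (dimensionless)

3.2507 (dimensionless)


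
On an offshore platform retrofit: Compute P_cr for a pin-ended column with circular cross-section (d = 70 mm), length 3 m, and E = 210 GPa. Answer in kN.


I = pi * d^4 / 64 = 1178588.12 mm^4
L = 3000.0 mm
P_cr = pi^2 * E * I / L^2
= 9.8696 * 210000.0 * 1178588.12 / 3000.0^2
= 271417.96 N = 271.418 kN

271.418 kN


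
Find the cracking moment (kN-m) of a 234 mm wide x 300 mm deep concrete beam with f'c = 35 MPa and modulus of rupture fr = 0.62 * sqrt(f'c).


fr = 0.62 * sqrt(35) = 0.62 * 5.9161 = 3.668 MPa
I = 234 * 300^3 / 12 = 526500000.0 mm^4
y_t = 150.0 mm
M_cr = fr * I / y_t = 3.668 * 526500000.0 / 150.0 N-mm
= 12.8746 kN-m

12.8746 kN-m


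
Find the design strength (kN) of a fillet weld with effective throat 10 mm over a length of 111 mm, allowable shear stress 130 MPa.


Strength = throat * length * allowable stress
= 10 * 111 * 130 N
= 144300 N
= 144.3 kN

144.3 kN


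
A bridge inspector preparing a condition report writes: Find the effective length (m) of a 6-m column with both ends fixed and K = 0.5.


L_eff = K * L
= 0.5 * 6
= 3.0 m

3.0 m


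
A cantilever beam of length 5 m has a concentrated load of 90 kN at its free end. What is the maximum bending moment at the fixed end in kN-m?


For a cantilever with a point load at the free end:
M_max = P * L = 90 * 5 = 450 kN-m

450 kN-m


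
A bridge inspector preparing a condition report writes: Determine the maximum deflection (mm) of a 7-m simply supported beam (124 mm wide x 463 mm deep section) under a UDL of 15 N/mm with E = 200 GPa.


I = 124 * 463^3 / 12 = 1025612752.33 mm^4
L = 7000.0 mm, w = 15 N/mm, E = 200000.0 MPa
delta = 5 * w * L^4 / (384 * E * I)
= 5 * 15 * 7000.0^4 / (384 * 200000.0 * 1025612752.33)
= 2.2862 mm

2.2862 mm


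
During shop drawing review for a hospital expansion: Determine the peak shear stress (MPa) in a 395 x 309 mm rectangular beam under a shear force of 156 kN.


A = b * h = 395 * 309 = 122055 mm^2
V = 156 kN = 156000.0 N
tau_max = 1.5 * V / A = 1.5 * 156000.0 / 122055
= 1.9172 MPa

1.9172 MPa


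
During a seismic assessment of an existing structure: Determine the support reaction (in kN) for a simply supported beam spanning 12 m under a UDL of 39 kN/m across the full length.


Total load = w * L = 39 * 12 = 468 kN
By symmetry, each reaction R = total / 2 = 468 / 2 = 234.0 kN

234.0 kN


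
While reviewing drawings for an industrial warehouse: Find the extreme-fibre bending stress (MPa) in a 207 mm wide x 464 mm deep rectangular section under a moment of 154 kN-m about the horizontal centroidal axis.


I = b * h^3 / 12 = 207 * 464^3 / 12 = 1723229184.0 mm^4
y = h / 2 = 464 / 2 = 232.0 mm
M = 154 kN-m = 154000000.0 N-mm
sigma = M * y / I = 154000000.0 * 232.0 / 1723229184.0
= 20.73 MPa

20.73 MPa


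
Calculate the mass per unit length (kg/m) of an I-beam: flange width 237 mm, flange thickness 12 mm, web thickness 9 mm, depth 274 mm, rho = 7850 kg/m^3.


A_flanges = 2 * 237 * 12 = 5688 mm^2
A_web = (274 - 2 * 12) * 9 = 2250 mm^2
A_total = 5688 + 2250 = 7938 mm^2 = 0.007938 m^2
Weight = rho * A = 7850 * 0.007938 = 62.3133 kg/m

62.3133 kg/m


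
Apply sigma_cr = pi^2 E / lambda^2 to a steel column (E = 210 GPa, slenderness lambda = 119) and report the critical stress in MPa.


sigma_cr = pi^2 * E / lambda^2
= 9.8696 * 210000.0 / 119^2
= 9.8696 * 210000.0 / 14161
= 146.3609 MPa

146.3609 MPa


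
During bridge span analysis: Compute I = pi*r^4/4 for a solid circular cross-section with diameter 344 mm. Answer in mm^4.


r = d / 2 = 344 / 2 = 172.0 mm
I = pi * r^4 / 4 = pi * 172.0^4 / 4
= 687390726.76 mm^4

687390726.76 mm^4


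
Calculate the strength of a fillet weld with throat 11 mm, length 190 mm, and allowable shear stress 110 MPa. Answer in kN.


Strength = throat * length * allowable stress
= 11 * 190 * 110 N
= 229900 N
= 229.9 kN

229.9 kN


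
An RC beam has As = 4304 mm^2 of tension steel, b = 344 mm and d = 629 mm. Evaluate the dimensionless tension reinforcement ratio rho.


rho = As / (b * d)
= 4304 / (344 * 629)
= 4304 / 216376
= 0.019891 (dimensionless)

0.019891 (dimensionless)


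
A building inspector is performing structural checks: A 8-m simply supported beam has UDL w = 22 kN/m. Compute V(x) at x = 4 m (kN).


R_A = w * L / 2 = 22 * 8 / 2 = 88.0 kN
V(x) = R_A - w * x = 88.0 - 22 * 4
= 0.0 kN

0.0 kN


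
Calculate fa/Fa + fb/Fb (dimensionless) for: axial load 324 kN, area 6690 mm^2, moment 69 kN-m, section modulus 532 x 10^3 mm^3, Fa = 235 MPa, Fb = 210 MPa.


f_a = P / A = 324000.0 / 6690 = 48.4305 MPa
f_b = M / S = 69000000.0 / 532000.0 = 129.6992 MPa
Ratio = f_a / Fa + f_b / Fb
= 48.4305 / 235 + 129.6992 / 210
= 0.8237 (dimensionless)

0.8237 (dimensionless)


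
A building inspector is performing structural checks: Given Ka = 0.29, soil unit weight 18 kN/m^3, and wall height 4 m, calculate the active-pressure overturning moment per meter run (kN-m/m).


Pa = 0.5 * Ka * gamma * H^2
= 0.5 * 0.29 * 18 * 4^2
= 41.76 kN/m
Arm = H / 3 = 4 / 3 = 1.3333 m
Mo = Pa * arm = Pa * H / 3 = 41.76 * 4 / 3 = 55.68 kN-m/m

55.68 kN-m/m


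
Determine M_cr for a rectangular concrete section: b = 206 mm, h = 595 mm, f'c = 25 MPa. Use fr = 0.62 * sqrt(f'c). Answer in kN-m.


fr = 0.62 * sqrt(25) = 0.62 * 5.0 = 3.1 MPa
I = 206 * 595^3 / 12 = 3616070354.17 mm^4
y_t = 297.5 mm
M_cr = fr * I / y_t = 3.1 * 3616070354.17 / 297.5 N-mm
= 37.6801 kN-m

37.6801 kN-m


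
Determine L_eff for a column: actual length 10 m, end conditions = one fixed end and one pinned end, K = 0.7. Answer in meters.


L_eff = K * L
= 0.7 * 10
= 7.0 m

7.0 m


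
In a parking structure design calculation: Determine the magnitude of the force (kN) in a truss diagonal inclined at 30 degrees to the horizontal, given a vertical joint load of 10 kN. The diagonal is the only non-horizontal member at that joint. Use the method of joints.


At the joint, only the diagonal has a vertical component, so vertical equilibrium gives:
F * sin(30) = 10
F = 10 / sin(30)
= 10 / 0.5
= 20.0 kN

20.0 kN


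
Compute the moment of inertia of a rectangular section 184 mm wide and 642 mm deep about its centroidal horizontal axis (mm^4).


I = b * h^3 / 12
= 184 * 642^3 / 12
= 184 * 264609288 / 12
= 4057342416.0 mm^4

4057342416.0 mm^4


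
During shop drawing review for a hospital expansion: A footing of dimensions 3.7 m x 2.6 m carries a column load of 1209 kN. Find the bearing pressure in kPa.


A = 3.7 * 2.6 = 9.62 m^2
q = P / A = 1209 / 9.62
= 125.6757 kPa

125.6757 kPa


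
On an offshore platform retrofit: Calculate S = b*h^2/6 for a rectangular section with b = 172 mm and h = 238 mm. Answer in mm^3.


S = b * h^2 / 6
= 172 * 238^2 / 6
= 172 * 56644 / 6
= 1623794.67 mm^3

1623794.67 mm^3


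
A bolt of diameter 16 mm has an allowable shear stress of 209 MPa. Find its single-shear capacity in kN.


A = pi * d^2 / 4 = pi * 16^2 / 4 = 201.0619 mm^2
V = f_v * A / 1000 = 209 * 201.0619 / 1000
= 42.0219 kN

42.0219 kN


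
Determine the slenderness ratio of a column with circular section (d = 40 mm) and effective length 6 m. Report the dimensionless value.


Radius of gyration r = d / 4 = 40 / 4 = 10.0 mm
L_eff = 6000.0 mm
Slenderness ratio = L / r = 6000.0 / 10.0 = 600.0 (dimensionless)

600.0 (dimensionless)


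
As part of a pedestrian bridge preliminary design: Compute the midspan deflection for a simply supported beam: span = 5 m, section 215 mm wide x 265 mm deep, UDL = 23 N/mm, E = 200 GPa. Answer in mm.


I = 215 * 265^3 / 12 = 333422447.92 mm^4
L = 5000.0 mm, w = 23 N/mm, E = 200000.0 MPa
delta = 5 * w * L^4 / (384 * E * I)
= 5 * 23 * 5000.0^4 / (384 * 200000.0 * 333422447.92)
= 2.8069 mm

2.8069 mm


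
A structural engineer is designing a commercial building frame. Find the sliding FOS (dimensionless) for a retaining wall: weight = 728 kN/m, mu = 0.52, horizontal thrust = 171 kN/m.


Resisting force = mu * W = 0.52 * 728 = 378.56 kN/m
FOS = Resisting / Driving = 378.56 / 171
= 2.2138 (dimensionless)

2.2138 (dimensionless)


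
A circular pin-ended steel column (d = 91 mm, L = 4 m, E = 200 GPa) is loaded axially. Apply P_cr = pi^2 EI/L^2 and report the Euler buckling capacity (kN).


I = pi * d^4 / 64 = 3366165.53 mm^4
L = 4000.0 mm
P_cr = pi^2 * E * I / L^2
= 9.8696 * 200000.0 * 3366165.53 / 4000.0^2
= 415284.03 N = 415.284 kN

415.284 kN


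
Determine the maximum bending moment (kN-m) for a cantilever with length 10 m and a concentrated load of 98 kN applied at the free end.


For a cantilever with a point load at the free end:
M_max = P * L = 98 * 10 = 980 kN-m

980 kN-m


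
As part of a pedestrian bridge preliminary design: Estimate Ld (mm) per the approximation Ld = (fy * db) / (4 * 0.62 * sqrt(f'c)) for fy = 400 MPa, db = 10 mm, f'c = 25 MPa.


Ld = (fy * db) / (4 * 0.62 * sqrt(f'c))
= (400 * 10) / (4 * 0.62 * sqrt(25))
= 4000 / 12.4
= 322.58 mm

322.58 mm


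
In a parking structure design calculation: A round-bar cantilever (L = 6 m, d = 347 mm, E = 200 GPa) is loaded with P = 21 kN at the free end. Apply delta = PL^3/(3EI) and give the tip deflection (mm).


I = pi * d^4 / 64 = pi * 347^4 / 64 = 711684976.18 mm^4
L = 6000.0 mm, P = 21000.0 N, E = 200000.0 MPa
delta = P * L^3 / (3 * E * I)
= 21000.0 * 6000.0^3 / (3 * 200000.0 * 711684976.18)
= 10.6227 mm

10.6227 mm


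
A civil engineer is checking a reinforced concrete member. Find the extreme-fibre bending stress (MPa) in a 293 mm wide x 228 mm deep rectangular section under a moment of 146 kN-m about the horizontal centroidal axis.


I = b * h^3 / 12 = 293 * 228^3 / 12 = 289394928.0 mm^4
y = h / 2 = 228 / 2 = 114.0 mm
M = 146 kN-m = 146000000.0 N-mm
sigma = M * y / I = 146000000.0 * 114.0 / 289394928.0
= 57.51 MPa

57.51 MPa


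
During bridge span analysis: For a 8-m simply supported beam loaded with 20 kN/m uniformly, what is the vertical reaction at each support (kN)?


Total load = w * L = 20 * 8 = 160 kN
By symmetry, each reaction R = total / 2 = 160 / 2 = 80.0 kN

80.0 kN


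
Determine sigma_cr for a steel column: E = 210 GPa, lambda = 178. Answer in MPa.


sigma_cr = pi^2 * E / lambda^2
= 9.8696 * 210000.0 / 178^2
= 9.8696 * 210000.0 / 31684
= 65.4153 MPa

65.4153 MPa


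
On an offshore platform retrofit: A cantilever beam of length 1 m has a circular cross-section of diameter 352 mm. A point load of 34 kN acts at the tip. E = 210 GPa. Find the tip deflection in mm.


I = pi * d^4 / 64 = pi * 352^4 / 64 = 753599414.95 mm^4
L = 1000.0 mm, P = 34000.0 N, E = 210000.0 MPa
delta = P * L^3 / (3 * E * I)
= 34000.0 * 1000.0^3 / (3 * 210000.0 * 753599414.95)
= 0.0716 mm

0.0716 mm


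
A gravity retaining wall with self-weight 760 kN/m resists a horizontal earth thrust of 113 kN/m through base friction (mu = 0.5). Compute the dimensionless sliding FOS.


Resisting force = mu * W = 0.5 * 760 = 380.0 kN/m
FOS = Resisting / Driving = 380.0 / 113
= 3.3628 (dimensionless)

3.3628 (dimensionless)


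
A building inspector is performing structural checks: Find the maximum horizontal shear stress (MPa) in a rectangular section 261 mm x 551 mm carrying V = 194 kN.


A = b * h = 261 * 551 = 143811 mm^2
V = 194 kN = 194000.0 N
tau_max = 1.5 * V / A = 1.5 * 194000.0 / 143811
= 2.0235 MPa

2.0235 MPa


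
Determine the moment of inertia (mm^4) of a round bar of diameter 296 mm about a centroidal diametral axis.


r = d / 2 = 296 / 2 = 148.0 mm
I = pi * r^4 / 4 = pi * 148.0^4 / 4
= 376822427.47 mm^4

376822427.47 mm^4


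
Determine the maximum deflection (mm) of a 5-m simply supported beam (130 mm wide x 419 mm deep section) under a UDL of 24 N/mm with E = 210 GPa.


I = 130 * 419^3 / 12 = 796900639.17 mm^4
L = 5000.0 mm, w = 24 N/mm, E = 210000.0 MPa
delta = 5 * w * L^4 / (384 * E * I)
= 5 * 24 * 5000.0^4 / (384 * 210000.0 * 796900639.17)
= 1.1671 mm

1.1671 mm


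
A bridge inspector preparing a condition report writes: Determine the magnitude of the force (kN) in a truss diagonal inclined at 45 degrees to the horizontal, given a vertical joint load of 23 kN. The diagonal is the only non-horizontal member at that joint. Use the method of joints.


At the joint, only the diagonal has a vertical component, so vertical equilibrium gives:
F * sin(45) = 23
F = 23 / sin(45)
= 23 / 0.707107
= 32.53 kN

32.53 kN


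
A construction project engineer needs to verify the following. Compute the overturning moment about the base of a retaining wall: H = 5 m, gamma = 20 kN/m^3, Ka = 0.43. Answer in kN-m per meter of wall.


Pa = 0.5 * Ka * gamma * H^2
= 0.5 * 0.43 * 20 * 5^2
= 107.5 kN/m
Arm = H / 3 = 5 / 3 = 1.6667 m
Mo = Pa * arm = Pa * H / 3 = 107.5 * 5 / 3 = 179.1667 kN-m/m

179.1667 kN-m/m


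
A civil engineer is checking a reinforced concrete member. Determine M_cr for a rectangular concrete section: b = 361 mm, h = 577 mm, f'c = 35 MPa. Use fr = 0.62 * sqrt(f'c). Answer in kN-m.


fr = 0.62 * sqrt(35) = 0.62 * 5.9161 = 3.668 MPa
I = 361 * 577^3 / 12 = 5779009326.08 mm^4
y_t = 288.5 mm
M_cr = fr * I / y_t = 3.668 * 5779009326.08 / 288.5 N-mm
= 73.4739 kN-m

73.4739 kN-m


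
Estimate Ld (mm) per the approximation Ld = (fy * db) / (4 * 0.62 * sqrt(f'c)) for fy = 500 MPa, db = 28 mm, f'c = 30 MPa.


Ld = (fy * db) / (4 * 0.62 * sqrt(f'c))
= (500 * 28) / (4 * 0.62 * sqrt(30))
= 14000 / 13.5835
= 1030.66 mm

1030.66 mm


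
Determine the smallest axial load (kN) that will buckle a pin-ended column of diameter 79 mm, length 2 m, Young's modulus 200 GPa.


I = pi * d^4 / 64 = 1911957.63 mm^4
L = 2000.0 mm
P_cr = pi^2 * E * I / L^2
= 9.8696 * 200000.0 * 1911957.63 / 2000.0^2
= 943513.27 N = 943.5133 kN

943.5133 kN


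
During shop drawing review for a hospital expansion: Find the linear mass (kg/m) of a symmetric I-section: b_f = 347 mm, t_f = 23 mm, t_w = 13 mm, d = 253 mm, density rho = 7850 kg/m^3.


A_flanges = 2 * 347 * 23 = 15962 mm^2
A_web = (253 - 2 * 23) * 13 = 2691 mm^2
A_total = 15962 + 2691 = 18653 mm^2 = 0.018653 m^2
Weight = rho * A = 7850 * 0.018653 = 146.4261 kg/m

146.4261 kg/m


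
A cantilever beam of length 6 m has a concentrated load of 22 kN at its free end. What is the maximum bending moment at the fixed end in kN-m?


For a cantilever with a point load at the free end:
M_max = P * L = 22 * 6 = 132 kN-m

132 kN-m


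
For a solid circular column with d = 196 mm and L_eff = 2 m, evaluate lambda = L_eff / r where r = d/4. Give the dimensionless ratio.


Radius of gyration r = d / 4 = 196 / 4 = 49.0 mm
L_eff = 2000.0 mm
Slenderness ratio = L / r = 2000.0 / 49.0 = 40.82 (dimensionless)

40.82 (dimensionless)


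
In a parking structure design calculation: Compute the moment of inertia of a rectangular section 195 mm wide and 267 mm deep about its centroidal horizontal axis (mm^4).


I = b * h^3 / 12
= 195 * 267^3 / 12
= 195 * 19034163 / 12
= 309305148.75 mm^4

309305148.75 mm^4


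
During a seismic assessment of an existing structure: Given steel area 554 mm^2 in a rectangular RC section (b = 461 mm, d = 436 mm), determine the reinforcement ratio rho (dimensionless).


rho = As / (b * d)
= 554 / (461 * 436)
= 554 / 200996
= 0.002756 (dimensionless)

0.002756 (dimensionless)


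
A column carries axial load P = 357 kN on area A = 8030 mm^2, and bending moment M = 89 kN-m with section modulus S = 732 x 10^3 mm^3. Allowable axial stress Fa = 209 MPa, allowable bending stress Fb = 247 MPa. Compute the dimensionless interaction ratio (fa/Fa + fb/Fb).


f_a = P / A = 357000.0 / 8030 = 44.4583 MPa
f_b = M / S = 89000000.0 / 732000.0 = 121.5847 MPa
Ratio = f_a / Fa + f_b / Fb
= 44.4583 / 209 + 121.5847 / 247
= 0.705 (dimensionless)

0.705 (dimensionless)


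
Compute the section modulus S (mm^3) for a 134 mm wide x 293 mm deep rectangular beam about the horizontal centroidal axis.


S = b * h^2 / 6
= 134 * 293^2 / 6
= 134 * 85849 / 6
= 1917294.33 mm^3

1917294.33 mm^3


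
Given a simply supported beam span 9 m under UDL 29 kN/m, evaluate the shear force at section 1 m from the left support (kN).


R_A = w * L / 2 = 29 * 9 / 2 = 130.5 kN
V(x) = R_A - w * x = 130.5 - 29 * 1
= 101.5 kN

101.5 kN


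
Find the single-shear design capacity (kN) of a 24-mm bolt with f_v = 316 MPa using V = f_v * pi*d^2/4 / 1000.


A = pi * d^2 / 4 = pi * 24^2 / 4 = 452.3893 mm^2
V = f_v * A / 1000 = 316 * 452.3893 / 1000
= 142.955 kN

142.955 kN


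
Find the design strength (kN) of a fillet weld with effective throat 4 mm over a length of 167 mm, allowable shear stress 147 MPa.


Strength = throat * length * allowable stress
= 4 * 167 * 147 N
= 98196 N
= 98.2 kN

98.2 kN


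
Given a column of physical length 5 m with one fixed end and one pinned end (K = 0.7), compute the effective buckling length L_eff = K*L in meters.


L_eff = K * L
= 0.7 * 5
= 3.5 m

3.5 m


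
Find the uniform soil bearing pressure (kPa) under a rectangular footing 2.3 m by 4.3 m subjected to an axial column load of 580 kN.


A = 2.3 * 4.3 = 9.89 m^2
q = P / A = 580 / 9.89
= 58.6451 kPa

58.6451 kPa


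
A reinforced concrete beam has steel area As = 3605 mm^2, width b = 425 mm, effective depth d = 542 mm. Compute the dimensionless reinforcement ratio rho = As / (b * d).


rho = As / (b * d)
= 3605 / (425 * 542)
= 3605 / 230350
= 0.01565 (dimensionless)

0.01565 (dimensionless)


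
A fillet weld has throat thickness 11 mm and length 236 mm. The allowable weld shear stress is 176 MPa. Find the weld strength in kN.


Strength = throat * length * allowable stress
= 11 * 236 * 176 N
= 456896 N
= 456.9 kN

456.9 kN


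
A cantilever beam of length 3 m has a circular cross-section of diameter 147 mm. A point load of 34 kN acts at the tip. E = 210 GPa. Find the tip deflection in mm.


I = pi * d^4 / 64 = pi * 147^4 / 64 = 22921299.6 mm^4
L = 3000.0 mm, P = 34000.0 N, E = 210000.0 MPa
delta = P * L^3 / (3 * E * I)
= 34000.0 * 3000.0^3 / (3 * 210000.0 * 22921299.6)
= 63.5716 mm

63.5716 mm


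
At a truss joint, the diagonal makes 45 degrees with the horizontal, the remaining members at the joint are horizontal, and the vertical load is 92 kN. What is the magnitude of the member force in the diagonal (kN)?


At the joint, only the diagonal has a vertical component, so vertical equilibrium gives:
F * sin(45) = 92
F = 92 / sin(45)
= 92 / 0.707107
= 130.11 kN

130.11 kN


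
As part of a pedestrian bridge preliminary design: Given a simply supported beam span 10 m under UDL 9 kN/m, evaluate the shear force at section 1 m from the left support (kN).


R_A = w * L / 2 = 9 * 10 / 2 = 45.0 kN
V(x) = R_A - w * x = 45.0 - 9 * 1
= 36.0 kN

36.0 kN


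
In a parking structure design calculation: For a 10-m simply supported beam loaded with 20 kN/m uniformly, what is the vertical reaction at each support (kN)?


Total load = w * L = 20 * 10 = 200 kN
By symmetry, each reaction R = total / 2 = 200 / 2 = 100.0 kN

100.0 kN


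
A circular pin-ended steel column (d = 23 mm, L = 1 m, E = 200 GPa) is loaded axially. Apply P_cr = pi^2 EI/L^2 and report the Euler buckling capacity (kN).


I = pi * d^4 / 64 = 13736.66 mm^4
L = 1000.0 mm
P_cr = pi^2 * E * I / L^2
= 9.8696 * 200000.0 * 13736.66 / 1000.0^2
= 27115.09 N = 27.1151 kN

27.1151 kN


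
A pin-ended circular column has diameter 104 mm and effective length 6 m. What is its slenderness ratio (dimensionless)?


Radius of gyration r = d / 4 = 104 / 4 = 26.0 mm
L_eff = 6000.0 mm
Slenderness ratio = L / r = 6000.0 / 26.0 = 230.77 (dimensionless)

230.77 (dimensionless)


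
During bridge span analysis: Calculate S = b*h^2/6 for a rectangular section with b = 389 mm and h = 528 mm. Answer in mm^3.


S = b * h^2 / 6
= 389 * 528^2 / 6
= 389 * 278784 / 6
= 18074496.0 mm^3

18074496.0 mm^3


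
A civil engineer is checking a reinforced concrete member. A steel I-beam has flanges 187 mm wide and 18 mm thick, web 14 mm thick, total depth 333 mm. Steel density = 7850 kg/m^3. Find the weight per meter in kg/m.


A_flanges = 2 * 187 * 18 = 6732 mm^2
A_web = (333 - 2 * 18) * 14 = 4158 mm^2
A_total = 6732 + 4158 = 10890 mm^2 = 0.010890 m^2
Weight = rho * A = 7850 * 0.010890 = 85.4865 kg/m

85.4865 kg/m


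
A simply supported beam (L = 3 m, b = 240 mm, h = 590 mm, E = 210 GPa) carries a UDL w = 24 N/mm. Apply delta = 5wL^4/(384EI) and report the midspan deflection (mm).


I = 240 * 590^3 / 12 = 4107580000.0 mm^4
L = 3000.0 mm, w = 24 N/mm, E = 210000.0 MPa
delta = 5 * w * L^4 / (384 * E * I)
= 5 * 24 * 3000.0^4 / (384 * 210000.0 * 4107580000.0)
= 0.0293 mm

0.0293 mm


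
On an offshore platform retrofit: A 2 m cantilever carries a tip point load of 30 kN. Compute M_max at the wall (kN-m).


For a cantilever with a point load at the free end:
M_max = P * L = 30 * 2 = 60 kN-m

60 kN-m


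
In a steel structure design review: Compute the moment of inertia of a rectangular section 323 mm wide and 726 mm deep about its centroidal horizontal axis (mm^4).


I = b * h^3 / 12
= 323 * 726^3 / 12
= 323 * 382657176 / 12
= 10299855654.0 mm^4

10299855654.0 mm^4


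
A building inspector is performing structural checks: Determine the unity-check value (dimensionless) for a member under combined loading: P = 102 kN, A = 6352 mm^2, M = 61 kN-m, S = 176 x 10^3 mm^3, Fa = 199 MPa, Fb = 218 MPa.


f_a = P / A = 102000.0 / 6352 = 16.0579 MPa
f_b = M / S = 61000000.0 / 176000.0 = 346.5909 MPa
Ratio = f_a / Fa + f_b / Fb
= 16.0579 / 199 + 346.5909 / 218
= 1.6706 (dimensionless)

1.6706 (dimensionless)


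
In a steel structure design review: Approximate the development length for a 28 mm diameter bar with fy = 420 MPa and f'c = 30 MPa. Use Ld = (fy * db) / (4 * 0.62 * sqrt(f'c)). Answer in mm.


Ld = (fy * db) / (4 * 0.62 * sqrt(f'c))
= (420 * 28) / (4 * 0.62 * sqrt(30))
= 11760 / 13.5835
= 865.76 mm

865.76 mm


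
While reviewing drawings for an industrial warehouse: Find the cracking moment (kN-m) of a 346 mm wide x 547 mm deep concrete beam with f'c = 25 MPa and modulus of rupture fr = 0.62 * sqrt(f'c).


fr = 0.62 * sqrt(25) = 0.62 * 5.0 = 3.1 MPa
I = 346 * 547^3 / 12 = 4719074479.83 mm^4
y_t = 273.5 mm
M_cr = fr * I / y_t = 3.1 * 4719074479.83 / 273.5 N-mm
= 53.4886 kN-m

53.4886 kN-m


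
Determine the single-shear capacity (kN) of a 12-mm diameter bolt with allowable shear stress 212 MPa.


A = pi * d^2 / 4 = pi * 12^2 / 4 = 113.0973 mm^2
V = f_v * A / 1000 = 212 * 113.0973 / 1000
= 23.9766 kN

23.9766 kN


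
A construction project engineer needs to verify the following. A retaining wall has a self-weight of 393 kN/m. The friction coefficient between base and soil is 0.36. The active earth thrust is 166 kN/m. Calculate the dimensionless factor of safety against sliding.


Resisting force = mu * W = 0.36 * 393 = 141.48 kN/m
FOS = Resisting / Driving = 141.48 / 166
= 0.8523 (dimensionless)

0.8523 (dimensionless)


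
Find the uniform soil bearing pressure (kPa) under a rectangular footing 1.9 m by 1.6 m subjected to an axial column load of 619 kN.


A = 1.9 * 1.6 = 3.04 m^2
q = P / A = 619 / 3.04
= 203.6184 kPa

203.6184 kPa


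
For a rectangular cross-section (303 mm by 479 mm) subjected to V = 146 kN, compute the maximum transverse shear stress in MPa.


A = b * h = 303 * 479 = 145137 mm^2
V = 146 kN = 146000.0 N
tau_max = 1.5 * V / A = 1.5 * 146000.0 / 145137
= 1.5089 MPa

1.5089 MPa


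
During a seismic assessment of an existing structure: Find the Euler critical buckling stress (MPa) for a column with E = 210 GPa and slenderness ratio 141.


sigma_cr = pi^2 * E / lambda^2
= 9.8696 * 210000.0 / 141^2
= 9.8696 * 210000.0 / 19881
= 104.2511 MPa

104.2511 MPa


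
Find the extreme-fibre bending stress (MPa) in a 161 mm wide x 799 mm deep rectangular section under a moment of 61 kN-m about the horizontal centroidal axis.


I = b * h^3 / 12 = 161 * 799^3 / 12 = 6843605519.92 mm^4
y = h / 2 = 799 / 2 = 399.5 mm
M = 61 kN-m = 61000000.0 N-mm
sigma = M * y / I = 61000000.0 * 399.5 / 6843605519.92
= 3.56 MPa

3.56 MPa


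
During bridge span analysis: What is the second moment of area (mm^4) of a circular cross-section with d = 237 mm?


r = d / 2 = 237 / 2 = 118.5 mm
I = pi * r^4 / 4 = pi * 118.5^4 / 4
= 154868568.04 mm^4

154868568.04 mm^4


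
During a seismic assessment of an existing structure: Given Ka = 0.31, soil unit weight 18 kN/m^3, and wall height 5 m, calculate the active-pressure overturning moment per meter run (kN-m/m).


Pa = 0.5 * Ka * gamma * H^2
= 0.5 * 0.31 * 18 * 5^2
= 69.75 kN/m
Arm = H / 3 = 5 / 3 = 1.6667 m
Mo = Pa * arm = Pa * H / 3 = 69.75 * 5 / 3 = 116.25 kN-m/m

116.25 kN-m/m


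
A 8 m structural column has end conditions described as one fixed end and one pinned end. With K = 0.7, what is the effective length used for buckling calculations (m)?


L_eff = K * L
= 0.7 * 8
= 5.6 m

5.6 m


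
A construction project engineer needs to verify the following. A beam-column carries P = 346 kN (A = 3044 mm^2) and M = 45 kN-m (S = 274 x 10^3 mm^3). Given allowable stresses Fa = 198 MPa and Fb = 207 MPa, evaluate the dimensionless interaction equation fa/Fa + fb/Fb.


f_a = P / A = 346000.0 / 3044 = 113.6662 MPa
f_b = M / S = 45000000.0 / 274000.0 = 164.2336 MPa
Ratio = f_a / Fa + f_b / Fb
= 113.6662 / 198 + 164.2336 / 207
= 1.3675 (dimensionless)

1.3675 (dimensionless)


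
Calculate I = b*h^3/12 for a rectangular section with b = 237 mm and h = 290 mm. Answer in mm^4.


I = b * h^3 / 12
= 237 * 290^3 / 12
= 237 * 24389000 / 12
= 481682750.0 mm^4

481682750.0 mm^4


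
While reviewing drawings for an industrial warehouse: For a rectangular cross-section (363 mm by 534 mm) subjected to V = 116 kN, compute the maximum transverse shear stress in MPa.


A = b * h = 363 * 534 = 193842 mm^2
V = 116 kN = 116000.0 N
tau_max = 1.5 * V / A = 1.5 * 116000.0 / 193842
= 0.8976 MPa

0.8976 MPa


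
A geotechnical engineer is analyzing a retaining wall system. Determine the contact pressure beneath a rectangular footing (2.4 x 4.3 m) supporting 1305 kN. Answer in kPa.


A = 2.4 * 4.3 = 10.32 m^2
q = P / A = 1305 / 10.32
= 126.4535 kPa

126.4535 kPa


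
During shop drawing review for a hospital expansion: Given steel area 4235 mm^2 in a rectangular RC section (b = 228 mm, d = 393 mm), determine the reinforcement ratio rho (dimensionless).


rho = As / (b * d)
= 4235 / (228 * 393)
= 4235 / 89604
= 0.047264 (dimensionless)

0.047264 (dimensionless)


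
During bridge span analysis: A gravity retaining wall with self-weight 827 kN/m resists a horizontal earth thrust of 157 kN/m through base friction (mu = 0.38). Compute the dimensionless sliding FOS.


Resisting force = mu * W = 0.38 * 827 = 314.26 kN/m
FOS = Resisting / Driving = 314.26 / 157
= 2.0017 (dimensionless)

2.0017 (dimensionless)


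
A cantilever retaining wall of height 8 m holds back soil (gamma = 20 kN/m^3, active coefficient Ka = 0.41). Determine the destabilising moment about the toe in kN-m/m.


Pa = 0.5 * Ka * gamma * H^2
= 0.5 * 0.41 * 20 * 8^2
= 262.4 kN/m
Arm = H / 3 = 8 / 3 = 2.6667 m
Mo = Pa * arm = Pa * H / 3 = 262.4 * 8 / 3 = 699.7333 kN-m/m

699.7333 kN-m/m


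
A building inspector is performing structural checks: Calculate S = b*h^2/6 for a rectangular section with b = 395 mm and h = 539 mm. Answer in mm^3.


S = b * h^2 / 6
= 395 * 539^2 / 6
= 395 * 290521 / 6
= 19125965.83 mm^3

19125965.83 mm^3


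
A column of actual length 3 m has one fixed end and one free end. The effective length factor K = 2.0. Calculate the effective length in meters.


L_eff = K * L
= 2.0 * 3
= 6.0 m

6.0 m


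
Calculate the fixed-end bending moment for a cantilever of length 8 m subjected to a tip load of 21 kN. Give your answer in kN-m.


For a cantilever with a point load at the free end:
M_max = P * L = 21 * 8 = 168 kN-m

168 kN-m


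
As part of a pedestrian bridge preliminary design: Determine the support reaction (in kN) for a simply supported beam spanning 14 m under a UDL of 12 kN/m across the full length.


Total load = w * L = 12 * 14 = 168 kN
By symmetry, each reaction R = total / 2 = 168 / 2 = 84.0 kN

84.0 kN
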